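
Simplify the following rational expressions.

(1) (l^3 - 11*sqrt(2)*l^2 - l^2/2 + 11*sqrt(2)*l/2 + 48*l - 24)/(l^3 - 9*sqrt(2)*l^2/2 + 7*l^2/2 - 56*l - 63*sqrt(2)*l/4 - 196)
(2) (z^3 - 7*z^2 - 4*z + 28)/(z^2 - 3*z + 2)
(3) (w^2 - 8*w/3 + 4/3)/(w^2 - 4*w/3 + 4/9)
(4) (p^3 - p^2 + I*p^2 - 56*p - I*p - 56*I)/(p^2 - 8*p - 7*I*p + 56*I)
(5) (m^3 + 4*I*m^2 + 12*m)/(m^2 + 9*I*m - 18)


(1) = (8*l^2 + l*(-24*sqrt(2) - 4) + 12*sqrt(2))/(8*l^2 + l*(28 + 28*sqrt(2)) + 98*sqrt(2))
(2) = (z^2 - 5*z - 14)/(z - 1)
(3) = (3*w - 6)/(3*w - 2)
(4) = (p^2 + p*(7 + I) + 7*I)/(p - 7*I)
(5) = (m^2 - 2*I*m)/(m + 3*I)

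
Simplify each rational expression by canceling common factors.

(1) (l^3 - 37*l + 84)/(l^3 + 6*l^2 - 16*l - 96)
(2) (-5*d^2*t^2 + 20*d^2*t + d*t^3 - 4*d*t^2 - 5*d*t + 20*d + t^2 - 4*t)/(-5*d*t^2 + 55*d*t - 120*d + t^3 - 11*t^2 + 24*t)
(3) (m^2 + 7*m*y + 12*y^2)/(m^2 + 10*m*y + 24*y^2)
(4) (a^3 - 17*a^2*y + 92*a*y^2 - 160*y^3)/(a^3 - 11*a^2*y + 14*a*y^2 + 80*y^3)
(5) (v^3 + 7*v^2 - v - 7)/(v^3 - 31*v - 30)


(1) = (l^2 + 4*l - 21)/(l^2 + 10*l + 24)
(2) = (d*t^2 - 4*d*t + t - 4)/(t^2 - 11*t + 24)
(3) = (m + 3*y)/(m + 6*y)
(4) = (a - 4*y)/(a + 2*y)
(5) = (v^2 + 6*v - 7)/(v^2 - v - 30)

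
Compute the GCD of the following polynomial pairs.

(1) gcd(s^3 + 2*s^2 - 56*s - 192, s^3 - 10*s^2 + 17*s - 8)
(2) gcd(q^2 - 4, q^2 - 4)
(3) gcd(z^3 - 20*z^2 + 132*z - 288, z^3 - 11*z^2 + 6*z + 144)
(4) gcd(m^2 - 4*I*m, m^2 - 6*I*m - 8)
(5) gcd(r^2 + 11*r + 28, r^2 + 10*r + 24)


(1) = s - 8
(2) = gcd((q - 2)*(q + 2), (q - 2)*(q + 2)) = q^2 - 4
(3) = z^2 - 14*z + 48
(4) = m - 4*I
(5) = r + 4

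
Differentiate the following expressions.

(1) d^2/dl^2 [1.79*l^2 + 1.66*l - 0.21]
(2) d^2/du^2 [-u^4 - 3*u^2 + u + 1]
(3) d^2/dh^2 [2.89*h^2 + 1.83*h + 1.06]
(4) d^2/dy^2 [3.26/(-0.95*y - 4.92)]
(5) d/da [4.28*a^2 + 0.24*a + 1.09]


(1) = 3.58000000000000
(2) = -12*u^2 - 6
(3) = 5.78000000000000
(4) = -5.8843/(0.95*y + 4.92)^3
(5) = 8.56*a + 0.24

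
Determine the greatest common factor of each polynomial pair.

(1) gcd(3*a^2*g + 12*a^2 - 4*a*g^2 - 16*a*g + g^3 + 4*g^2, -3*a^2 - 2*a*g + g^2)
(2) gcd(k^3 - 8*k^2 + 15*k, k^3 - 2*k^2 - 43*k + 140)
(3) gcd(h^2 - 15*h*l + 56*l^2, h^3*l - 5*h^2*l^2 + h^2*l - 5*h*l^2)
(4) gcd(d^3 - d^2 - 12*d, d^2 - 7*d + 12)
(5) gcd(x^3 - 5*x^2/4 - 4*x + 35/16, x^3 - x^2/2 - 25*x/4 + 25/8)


(1) = 3*a - g
(2) = k - 5
(3) = 1
(4) = d - 4
(5) = gcd((x - 5/2)*(x - 1/2)*(x + 7/4), (x - 5/2)*(x - 1/2)*(x + 5/2)) = x^2 - 3*x + 5/4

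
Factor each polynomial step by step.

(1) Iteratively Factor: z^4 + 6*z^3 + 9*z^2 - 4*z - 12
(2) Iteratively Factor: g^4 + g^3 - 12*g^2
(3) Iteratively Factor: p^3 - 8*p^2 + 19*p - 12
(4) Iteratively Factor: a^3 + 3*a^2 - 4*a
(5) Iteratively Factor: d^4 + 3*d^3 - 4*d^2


(1) = (z + 3)*(z^3 + 3*z^2 - 4) = (z - 1)*(z + 3)*(z^2 + 4*z + 4) = (z - 1)*(z + 2)*(z + 3)*(z + 2)
(2) = (g - 3)*(g^3 + 4*g^2) = (g - 3)*(g + 4)*(g^2) = g*(g - 3)*(g + 4)*(g)
(3) = (p - 4)*(p^2 - 4*p + 3) = (p - 4)*(p - 1)*(p - 3)
(4) = (a + 4)*(a^2 - a) = (a - 1)*(a + 4)*(a)
(5) = (d - 1)*(d^3 + 4*d^2) = (d - 1)*(d + 4)*(d^2) = d*(d - 1)*(d + 4)*(d)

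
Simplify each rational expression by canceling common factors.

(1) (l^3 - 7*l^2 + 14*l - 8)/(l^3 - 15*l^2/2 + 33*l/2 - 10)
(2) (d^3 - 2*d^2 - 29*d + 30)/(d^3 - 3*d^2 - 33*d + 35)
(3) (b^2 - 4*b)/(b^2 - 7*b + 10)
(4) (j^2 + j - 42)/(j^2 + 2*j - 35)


(1) = (2*l - 4)/(2*l - 5)
(2) = (d - 6)/(d - 7)
(3) = (b^2 - 4*b)/(b^2 - 7*b + 10)
(4) = (j - 6)/(j - 5)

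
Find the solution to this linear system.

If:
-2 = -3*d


Then:
d = 2/3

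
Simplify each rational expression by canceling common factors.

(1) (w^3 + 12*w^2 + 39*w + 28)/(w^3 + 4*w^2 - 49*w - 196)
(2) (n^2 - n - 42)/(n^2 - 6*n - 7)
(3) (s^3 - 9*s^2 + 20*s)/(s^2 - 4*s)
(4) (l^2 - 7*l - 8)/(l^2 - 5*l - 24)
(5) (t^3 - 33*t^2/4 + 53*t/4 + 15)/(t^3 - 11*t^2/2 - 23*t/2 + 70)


(1) = (w + 1)/(w - 7)
(2) = (n + 6)/(n + 1)
(3) = s - 5
(4) = (l + 1)/(l + 3)
(5) = (4*t + 3)/(4*t + 14)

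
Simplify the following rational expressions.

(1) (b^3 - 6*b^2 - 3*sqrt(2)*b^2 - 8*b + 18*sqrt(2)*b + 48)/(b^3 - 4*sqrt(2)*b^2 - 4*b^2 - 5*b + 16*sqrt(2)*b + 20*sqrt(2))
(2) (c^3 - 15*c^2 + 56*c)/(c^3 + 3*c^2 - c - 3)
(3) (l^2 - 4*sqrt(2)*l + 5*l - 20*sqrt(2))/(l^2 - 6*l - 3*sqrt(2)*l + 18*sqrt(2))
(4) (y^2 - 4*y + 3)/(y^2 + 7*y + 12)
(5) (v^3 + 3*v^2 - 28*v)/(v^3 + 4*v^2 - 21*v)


(1) = (b^2 + b*(-6 + sqrt(2)) - 6*sqrt(2))/(b^2 - 4*b - 5)
(2) = (c^3 - 15*c^2 + 56*c)/(c^3 + 3*c^2 - c - 3)
(3) = (l^2 + l*(5 - 4*sqrt(2)) - 20*sqrt(2))/(l^2 + l*(-6 - 3*sqrt(2)) + 18*sqrt(2))
(4) = (y^2 - 4*y + 3)/(y^2 + 7*y + 12)
(5) = (v - 4)/(v - 3)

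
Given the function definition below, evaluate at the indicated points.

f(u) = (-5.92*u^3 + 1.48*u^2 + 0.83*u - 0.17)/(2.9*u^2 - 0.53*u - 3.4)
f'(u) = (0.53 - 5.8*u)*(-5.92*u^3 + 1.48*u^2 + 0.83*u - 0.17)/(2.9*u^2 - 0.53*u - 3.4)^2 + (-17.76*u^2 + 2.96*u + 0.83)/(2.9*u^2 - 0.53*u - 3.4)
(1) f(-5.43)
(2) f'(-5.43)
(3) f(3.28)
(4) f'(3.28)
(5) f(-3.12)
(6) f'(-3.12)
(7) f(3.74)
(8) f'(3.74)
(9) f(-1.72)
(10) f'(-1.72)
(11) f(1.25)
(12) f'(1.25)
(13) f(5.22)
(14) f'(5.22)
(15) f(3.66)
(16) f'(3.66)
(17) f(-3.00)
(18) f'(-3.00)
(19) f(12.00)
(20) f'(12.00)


(1) = 11.61
(2) = -1.97
(3) = -7.31
(4) = -1.74
(5) = 7.23
(6) = -1.76
(7) = -8.13
(8) = -1.83
(9) = 5.40
(10) = -0.01
(11) = -17.88
(12) = 206.83
(13) = -10.95
(14) = -1.95
(15) = -7.98
(16) = -1.82
(17) = 7.02
(18) = -1.73
(19) = -24.54
(20) = -2.03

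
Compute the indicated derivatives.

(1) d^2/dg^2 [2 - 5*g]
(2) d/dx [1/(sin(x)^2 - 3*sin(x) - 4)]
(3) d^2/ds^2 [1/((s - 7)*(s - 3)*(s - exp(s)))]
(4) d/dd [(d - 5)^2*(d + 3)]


(1) = 0
(2) = (3 - 2*sin(x))*cos(x)/((sin(x) - 4)^2*(sin(x) + 1)^2)
(3) = (2*(1 - exp(s))^2*(s - 7)^2*(s - 3)^2 + 2*(1 - exp(s))*(s - 7)^2*(s - 3)*(s - exp(s)) + 2*(1 - exp(s))*(s - 7)*(s - 3)^2*(s - exp(s)) + (s - 7)^2*(s - 3)^2*(s - exp(s))*exp(s) + 2*(s - 7)^2*(s - exp(s))^2 + 2*(s - 7)*(s - 3)*(s - exp(s))^2 + 2*(s - 3)^2*(s - exp(s))^2)/((s - 7)^3*(s - 3)^3*(s - exp(s))^3)
(4) = (d - 5)*(3*d + 1)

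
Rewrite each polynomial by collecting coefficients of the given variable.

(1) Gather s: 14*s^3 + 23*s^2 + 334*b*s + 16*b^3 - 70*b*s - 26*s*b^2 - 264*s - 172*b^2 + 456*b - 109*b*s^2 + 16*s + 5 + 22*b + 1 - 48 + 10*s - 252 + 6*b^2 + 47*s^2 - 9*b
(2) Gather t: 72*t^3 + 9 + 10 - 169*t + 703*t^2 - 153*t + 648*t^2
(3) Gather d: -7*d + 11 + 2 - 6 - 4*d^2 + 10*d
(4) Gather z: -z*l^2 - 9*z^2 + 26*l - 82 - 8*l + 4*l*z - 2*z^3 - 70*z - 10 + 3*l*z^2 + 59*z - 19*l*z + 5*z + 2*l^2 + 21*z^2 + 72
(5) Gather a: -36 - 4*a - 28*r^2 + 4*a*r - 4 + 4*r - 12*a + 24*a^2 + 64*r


(1) = 16*b^3 - 166*b^2 + 469*b + 14*s^3 + s^2*(70 - 109*b) + s*(-26*b^2 + 264*b - 238) - 294
(2) = 72*t^3 + 1351*t^2 - 322*t + 19
(3) = -4*d^2 + 3*d + 7
(4) = 2*l^2 + 18*l - 2*z^3 + z^2*(3*l + 12) + z*(-l^2 - 15*l - 6) - 20
(5) = 24*a^2 + a*(4*r - 16) - 28*r^2 + 68*r - 40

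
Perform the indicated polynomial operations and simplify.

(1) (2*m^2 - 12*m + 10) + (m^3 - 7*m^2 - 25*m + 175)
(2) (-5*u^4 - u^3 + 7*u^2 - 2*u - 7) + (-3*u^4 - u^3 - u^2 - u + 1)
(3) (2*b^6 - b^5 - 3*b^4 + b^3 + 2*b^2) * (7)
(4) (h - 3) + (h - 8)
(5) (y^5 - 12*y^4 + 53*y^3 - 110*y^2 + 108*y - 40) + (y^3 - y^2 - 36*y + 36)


(1) = m^3 - 5*m^2 - 37*m + 185
(2) = -8*u^4 - 2*u^3 + 6*u^2 - 3*u - 6
(3) = 14*b^6 - 7*b^5 - 21*b^4 + 7*b^3 + 14*b^2
(4) = 2*h - 11
(5) = y^5 - 12*y^4 + 54*y^3 - 111*y^2 + 72*y - 4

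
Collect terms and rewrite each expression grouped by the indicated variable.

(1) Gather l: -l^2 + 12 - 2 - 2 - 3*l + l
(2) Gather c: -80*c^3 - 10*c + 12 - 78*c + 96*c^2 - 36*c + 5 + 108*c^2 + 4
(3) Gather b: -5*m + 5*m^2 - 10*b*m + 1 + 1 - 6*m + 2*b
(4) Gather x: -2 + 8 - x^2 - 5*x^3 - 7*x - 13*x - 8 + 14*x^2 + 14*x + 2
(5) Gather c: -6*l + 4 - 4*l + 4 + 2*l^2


(1) = -l^2 - 2*l + 8
(2) = -80*c^3 + 204*c^2 - 124*c + 21
(3) = b*(2 - 10*m) + 5*m^2 - 11*m + 2
(4) = -5*x^3 + 13*x^2 - 6*x
(5) = 2*l^2 - 10*l + 8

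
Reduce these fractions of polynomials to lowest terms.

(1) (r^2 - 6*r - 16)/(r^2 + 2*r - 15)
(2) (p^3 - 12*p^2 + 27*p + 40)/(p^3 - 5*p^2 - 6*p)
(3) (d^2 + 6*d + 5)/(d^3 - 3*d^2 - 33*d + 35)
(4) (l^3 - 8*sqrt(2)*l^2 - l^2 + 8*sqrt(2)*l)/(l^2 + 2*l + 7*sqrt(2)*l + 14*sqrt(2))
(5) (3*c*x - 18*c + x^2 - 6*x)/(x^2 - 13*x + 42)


(1) = (r^2 - 6*r - 16)/(r^2 + 2*r - 15)
(2) = (p^2 - 13*p + 40)/(p^2 - 6*p)
(3) = (d + 1)/(d^2 - 8*d + 7)
(4) = (l^3 + l^2*(-8*sqrt(2) - 1) + 8*sqrt(2)*l)/(l^2 + l*(2 + 7*sqrt(2)) + 14*sqrt(2))
(5) = (3*c + x)/(x - 7)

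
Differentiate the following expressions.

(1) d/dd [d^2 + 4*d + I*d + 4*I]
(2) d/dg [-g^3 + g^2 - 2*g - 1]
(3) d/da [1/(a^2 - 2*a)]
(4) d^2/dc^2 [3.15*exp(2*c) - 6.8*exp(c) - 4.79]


(1) = 2*d + 4 + I
(2) = -3*g^2 + 2*g - 2
(3) = 2*(1 - a)/(a^2*(a - 2)^2)
(4) = (12.6*exp(c) - 6.8)*exp(c)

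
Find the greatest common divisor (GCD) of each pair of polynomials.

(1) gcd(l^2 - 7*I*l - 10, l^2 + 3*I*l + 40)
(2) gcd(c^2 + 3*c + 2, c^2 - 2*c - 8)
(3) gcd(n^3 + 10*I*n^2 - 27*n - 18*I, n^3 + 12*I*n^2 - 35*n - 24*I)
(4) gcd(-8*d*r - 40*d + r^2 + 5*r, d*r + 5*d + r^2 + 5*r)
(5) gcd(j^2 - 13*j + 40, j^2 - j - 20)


(1) = gcd((l - 5*I)*(l - 2*I), (l - 5*I)*(l + 8*I)) = l - 5*I
(2) = gcd((c + 1)*(c + 2), (c - 4)*(c + 2)) = c + 2
(3) = gcd((n + I)*(n + 3*I)*(n + 6*I), (n + I)*(n + 3*I)*(n + 8*I)) = n^2 + 4*I*n - 3
(4) = gcd((-8*d + r)*(r + 5), (d + r)*(r + 5)) = r + 5
(5) = gcd((j - 8)*(j - 5), (j - 5)*(j + 4)) = j - 5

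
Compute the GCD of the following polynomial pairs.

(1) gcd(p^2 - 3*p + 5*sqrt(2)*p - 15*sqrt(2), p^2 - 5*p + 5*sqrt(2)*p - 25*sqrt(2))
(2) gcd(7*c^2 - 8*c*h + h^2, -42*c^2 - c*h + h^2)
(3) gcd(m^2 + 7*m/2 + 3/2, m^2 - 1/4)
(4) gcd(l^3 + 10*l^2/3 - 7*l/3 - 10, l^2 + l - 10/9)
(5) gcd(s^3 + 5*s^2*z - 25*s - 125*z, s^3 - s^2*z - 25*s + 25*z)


(1) = p + 5*sqrt(2)
(2) = 7*c - h
(3) = m + 1/2
(4) = gcd((l - 5/3)*(l + 2)*(l + 3), (l - 2/3)*(l + 5/3)) = 1
(5) = s^2 - 25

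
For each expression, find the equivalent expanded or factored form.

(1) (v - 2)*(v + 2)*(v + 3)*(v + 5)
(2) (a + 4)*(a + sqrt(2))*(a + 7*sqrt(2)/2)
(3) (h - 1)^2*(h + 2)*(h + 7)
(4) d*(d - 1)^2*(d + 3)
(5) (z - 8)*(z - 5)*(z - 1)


(1) = v^4 + 8*v^3 + 11*v^2 - 32*v - 60
(2) = a^3 + 4*a^2 + 9*sqrt(2)*a^2/2 + 7*a + 18*sqrt(2)*a + 28
(3) = h^4 + 7*h^3 - 3*h^2 - 19*h + 14
(4) = d^4 + d^3 - 5*d^2 + 3*d
(5) = z^3 - 14*z^2 + 53*z - 40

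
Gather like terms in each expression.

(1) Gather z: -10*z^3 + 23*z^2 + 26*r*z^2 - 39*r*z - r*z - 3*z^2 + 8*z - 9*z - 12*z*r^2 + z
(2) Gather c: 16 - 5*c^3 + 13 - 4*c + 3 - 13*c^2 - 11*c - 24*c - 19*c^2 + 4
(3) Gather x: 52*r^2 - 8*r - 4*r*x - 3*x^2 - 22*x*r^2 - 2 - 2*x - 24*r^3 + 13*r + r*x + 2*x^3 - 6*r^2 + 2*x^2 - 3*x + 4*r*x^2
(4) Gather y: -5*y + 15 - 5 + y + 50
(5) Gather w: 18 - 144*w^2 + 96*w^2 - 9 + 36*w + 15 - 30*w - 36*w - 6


(1) = -10*z^3 + z^2*(26*r + 20) + z*(-12*r^2 - 40*r)
(2) = -5*c^3 - 32*c^2 - 39*c + 36
(3) = -24*r^3 + 46*r^2 + 5*r + 2*x^3 + x^2*(4*r - 1) + x*(-22*r^2 - 3*r - 5) - 2
(4) = 60 - 4*y
(5) = -48*w^2 - 30*w + 18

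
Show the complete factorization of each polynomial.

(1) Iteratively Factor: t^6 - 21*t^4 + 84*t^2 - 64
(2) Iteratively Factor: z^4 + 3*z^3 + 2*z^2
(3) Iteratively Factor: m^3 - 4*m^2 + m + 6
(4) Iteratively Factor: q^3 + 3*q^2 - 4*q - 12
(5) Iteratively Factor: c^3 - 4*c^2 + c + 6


(1) = (t + 2)*(t^5 - 2*t^4 - 17*t^3 + 34*t^2 + 16*t - 32) = (t + 1)*(t + 2)*(t^4 - 3*t^3 - 14*t^2 + 48*t - 32) = (t + 1)*(t + 2)*(t + 4)*(t^3 - 7*t^2 + 14*t - 8) = (t - 4)*(t + 1)*(t + 2)*(t + 4)*(t^2 - 3*t + 2) = (t - 4)*(t - 2)*(t + 1)*(t + 2)*(t + 4)*(t - 1)
(2) = (z + 2)*(z^3 + z^2) = z*(z + 2)*(z^2 + z) = z^2*(z + 2)*(z + 1)
(3) = (m - 3)*(m^2 - m - 2) = (m - 3)*(m - 2)*(m + 1)
(4) = (q + 2)*(q^2 + q - 6) = (q - 2)*(q + 2)*(q + 3)
(5) = (c - 3)*(c^2 - c - 2) = (c - 3)*(c - 2)*(c + 1)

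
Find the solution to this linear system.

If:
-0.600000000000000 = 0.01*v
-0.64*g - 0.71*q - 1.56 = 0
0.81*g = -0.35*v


Then:
g = 25.93
q = -25.57
v = -60.00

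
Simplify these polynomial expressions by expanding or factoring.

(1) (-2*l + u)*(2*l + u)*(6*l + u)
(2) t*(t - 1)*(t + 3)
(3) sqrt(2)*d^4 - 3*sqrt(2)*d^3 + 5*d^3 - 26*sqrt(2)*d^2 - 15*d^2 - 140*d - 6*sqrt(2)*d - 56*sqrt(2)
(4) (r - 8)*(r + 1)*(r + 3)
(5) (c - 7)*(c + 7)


(1) = -24*l^3 - 4*l^2*u + 6*l*u^2 + u^3
(2) = t^3 + 2*t^2 - 3*t
(3) = (d - 7)*(d + 4)*(d + 2*sqrt(2))*(sqrt(2)*d + 1)
(4) = r^3 - 4*r^2 - 29*r - 24
(5) = c^2 - 49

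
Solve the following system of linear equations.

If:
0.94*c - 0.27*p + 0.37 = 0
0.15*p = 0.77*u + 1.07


Then:
c = 1.47446808510638*u + 1.65531914893617
p = 5.13333333333333*u + 7.13333333333333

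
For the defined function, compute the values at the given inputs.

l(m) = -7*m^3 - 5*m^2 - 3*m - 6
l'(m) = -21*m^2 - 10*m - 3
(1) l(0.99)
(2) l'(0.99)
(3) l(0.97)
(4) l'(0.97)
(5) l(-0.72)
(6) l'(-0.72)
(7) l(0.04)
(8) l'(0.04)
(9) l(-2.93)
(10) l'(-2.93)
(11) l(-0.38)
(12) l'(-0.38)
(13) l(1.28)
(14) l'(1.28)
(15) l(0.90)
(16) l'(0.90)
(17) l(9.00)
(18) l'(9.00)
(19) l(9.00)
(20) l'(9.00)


(1) = -20.66
(2) = -33.48
(3) = -20.00
(4) = -32.46
(5) = -3.82
(6) = -6.69
(7) = -6.13
(8) = -3.43
(9) = 135.94
(10) = -153.98
(11) = -5.20
(12) = -2.23
(13) = -32.71
(14) = -50.21
(15) = -17.85
(16) = -29.01
(17) = -5541.00
(18) = -1794.00
(19) = -5541.00
(20) = -1794.00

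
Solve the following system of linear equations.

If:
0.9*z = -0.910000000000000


Then:
z = -1.01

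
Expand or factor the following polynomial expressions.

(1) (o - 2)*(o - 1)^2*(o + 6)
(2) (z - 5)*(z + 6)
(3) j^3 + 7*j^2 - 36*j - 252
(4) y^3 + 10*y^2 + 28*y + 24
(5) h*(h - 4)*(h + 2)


(1) = o^4 + 2*o^3 - 19*o^2 + 28*o - 12
(2) = z^2 + z - 30
(3) = (j - 6)*(j + 6)*(j + 7)
(4) = (y + 2)^2*(y + 6)
(5) = h^3 - 2*h^2 - 8*h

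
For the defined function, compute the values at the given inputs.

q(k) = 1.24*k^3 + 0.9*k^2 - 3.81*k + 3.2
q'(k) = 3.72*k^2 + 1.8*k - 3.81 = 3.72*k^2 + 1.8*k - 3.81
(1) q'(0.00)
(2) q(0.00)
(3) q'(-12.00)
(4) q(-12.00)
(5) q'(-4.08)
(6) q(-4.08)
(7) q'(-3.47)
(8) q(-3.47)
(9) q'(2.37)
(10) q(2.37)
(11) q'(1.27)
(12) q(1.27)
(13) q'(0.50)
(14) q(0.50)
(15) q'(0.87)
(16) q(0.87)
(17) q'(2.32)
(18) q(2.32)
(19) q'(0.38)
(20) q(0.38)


(1) = -3.81
(2) = 3.20
(3) = 510.27
(4) = -1964.20
(5) = 50.77
(6) = -50.49
(7) = 34.74
(8) = -24.55
(9) = 21.35
(10) = 15.73
(11) = 4.48
(12) = 2.35
(13) = -1.98
(14) = 1.68
(15) = 0.57
(16) = 1.38
(17) = 20.39
(18) = 14.69
(19) = -2.59
(20) = 1.95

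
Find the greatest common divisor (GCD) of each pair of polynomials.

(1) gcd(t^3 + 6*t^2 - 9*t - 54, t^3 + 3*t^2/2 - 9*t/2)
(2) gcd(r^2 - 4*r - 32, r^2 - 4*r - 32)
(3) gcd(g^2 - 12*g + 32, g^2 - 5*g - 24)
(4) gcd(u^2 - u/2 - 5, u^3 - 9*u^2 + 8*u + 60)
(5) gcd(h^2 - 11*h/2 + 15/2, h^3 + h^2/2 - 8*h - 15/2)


(1) = gcd((t - 3)*(t + 3)*(t + 6), t*(t - 3/2)*(t + 3)) = t + 3
(2) = r^2 - 4*r - 32
(3) = gcd((g - 8)*(g - 4), (g - 8)*(g + 3)) = g - 8
(4) = u + 2
(5) = h - 3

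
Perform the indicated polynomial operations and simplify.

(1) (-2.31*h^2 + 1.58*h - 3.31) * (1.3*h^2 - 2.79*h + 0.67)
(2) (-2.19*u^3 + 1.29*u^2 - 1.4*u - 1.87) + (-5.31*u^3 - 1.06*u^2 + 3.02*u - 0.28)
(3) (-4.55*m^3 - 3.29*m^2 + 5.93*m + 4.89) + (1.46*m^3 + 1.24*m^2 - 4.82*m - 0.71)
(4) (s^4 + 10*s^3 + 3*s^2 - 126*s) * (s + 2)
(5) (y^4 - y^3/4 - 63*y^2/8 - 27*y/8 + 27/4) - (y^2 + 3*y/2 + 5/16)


(1) = -3.003*h^4 + 8.4989*h^3 - 10.2589*h^2 + 10.2935*h - 2.2177
(2) = -7.5*u^3 + 0.23*u^2 + 1.62*u - 2.15
(3) = -3.09*m^3 - 2.05*m^2 + 1.11*m + 4.18
(4) = s^5 + 12*s^4 + 23*s^3 - 120*s^2 - 252*s
(5) = y^4 - y^3/4 - 71*y^2/8 - 39*y/8 + 103/16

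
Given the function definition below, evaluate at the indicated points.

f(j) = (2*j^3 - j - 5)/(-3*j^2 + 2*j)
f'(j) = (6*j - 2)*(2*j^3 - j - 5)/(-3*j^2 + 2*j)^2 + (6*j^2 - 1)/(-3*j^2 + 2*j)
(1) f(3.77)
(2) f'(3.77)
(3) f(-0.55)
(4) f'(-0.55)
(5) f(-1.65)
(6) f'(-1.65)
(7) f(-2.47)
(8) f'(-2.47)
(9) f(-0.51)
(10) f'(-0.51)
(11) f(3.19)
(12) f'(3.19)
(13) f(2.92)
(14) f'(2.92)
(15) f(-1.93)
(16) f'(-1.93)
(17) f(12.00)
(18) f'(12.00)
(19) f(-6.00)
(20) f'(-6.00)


(1) = -2.80
(2) = -0.75
(3) = 2.38
(4) = 5.88
(5) = 1.08
(6) = -0.22
(7) = 1.41
(8) = -0.51
(9) = 2.64
(10) = 7.11
(11) = -2.35
(12) = -0.82
(13) = -2.12
(14) = -0.87
(15) = 1.16
(16) = -0.37
(17) = -8.43
(18) = -0.67
(19) = 3.59
(20) = -0.65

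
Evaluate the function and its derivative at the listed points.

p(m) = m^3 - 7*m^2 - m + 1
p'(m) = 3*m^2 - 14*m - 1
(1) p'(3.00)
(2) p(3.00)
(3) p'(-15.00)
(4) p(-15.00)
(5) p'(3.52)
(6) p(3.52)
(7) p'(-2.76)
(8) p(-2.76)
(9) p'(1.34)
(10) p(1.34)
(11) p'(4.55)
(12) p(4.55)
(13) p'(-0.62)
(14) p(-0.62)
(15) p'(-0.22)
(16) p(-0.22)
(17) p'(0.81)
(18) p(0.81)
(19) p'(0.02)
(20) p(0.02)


(1) = -16.00
(2) = -38.00
(3) = 884.00
(4) = -4934.00
(5) = -13.11
(6) = -45.64
(7) = 60.49
(8) = -70.59
(9) = -14.37
(10) = -10.50
(11) = -2.59
(12) = -54.27
(13) = 8.83
(14) = -1.31
(15) = 2.23
(16) = 0.87
(17) = -10.37
(18) = -3.87
(19) = -1.28
(20) = 0.98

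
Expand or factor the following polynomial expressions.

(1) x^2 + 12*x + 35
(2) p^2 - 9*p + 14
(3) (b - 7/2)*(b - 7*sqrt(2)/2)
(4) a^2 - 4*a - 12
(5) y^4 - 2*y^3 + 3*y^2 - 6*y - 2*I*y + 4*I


(1) = (x + 5)*(x + 7)
(2) = (p - 7)*(p - 2)
(3) = b^2 - 7*sqrt(2)*b/2 - 7*b/2 + 49*sqrt(2)/4
(4) = (a - 6)*(a + 2)
(5) = (y - 2)*(y - I)^2*(y + 2*I)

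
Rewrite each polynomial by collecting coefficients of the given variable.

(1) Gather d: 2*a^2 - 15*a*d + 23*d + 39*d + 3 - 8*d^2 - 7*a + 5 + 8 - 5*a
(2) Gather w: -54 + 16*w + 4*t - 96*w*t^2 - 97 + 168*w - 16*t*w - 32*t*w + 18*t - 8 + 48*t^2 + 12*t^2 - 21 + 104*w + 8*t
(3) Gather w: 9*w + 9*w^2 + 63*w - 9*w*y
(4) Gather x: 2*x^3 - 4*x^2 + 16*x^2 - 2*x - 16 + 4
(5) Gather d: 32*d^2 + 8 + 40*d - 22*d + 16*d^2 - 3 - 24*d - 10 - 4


(1) = 2*a^2 - 12*a - 8*d^2 + d*(62 - 15*a) + 16
(2) = 60*t^2 + 30*t + w*(-96*t^2 - 48*t + 288) - 180
(3) = 9*w^2 + w*(72 - 9*y)
(4) = 2*x^3 + 12*x^2 - 2*x - 12
(5) = 48*d^2 - 6*d - 9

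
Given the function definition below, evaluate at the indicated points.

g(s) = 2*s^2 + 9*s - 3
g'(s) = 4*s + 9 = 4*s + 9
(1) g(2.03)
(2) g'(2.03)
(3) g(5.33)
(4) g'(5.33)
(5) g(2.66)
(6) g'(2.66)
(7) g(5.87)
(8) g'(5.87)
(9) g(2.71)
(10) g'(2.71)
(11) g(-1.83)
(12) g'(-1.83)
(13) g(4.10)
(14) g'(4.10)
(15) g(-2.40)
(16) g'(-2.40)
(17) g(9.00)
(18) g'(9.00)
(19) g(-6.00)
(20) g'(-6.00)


(1) = 23.51
(2) = 17.12
(3) = 101.79
(4) = 30.32
(5) = 35.09
(6) = 19.64
(7) = 118.74
(8) = 32.48
(9) = 36.08
(10) = 19.84
(11) = -12.77
(12) = 1.68
(13) = 67.52
(14) = 25.40
(15) = -13.08
(16) = -0.60
(17) = 240.00
(18) = 45.00
(19) = 15.00
(20) = -15.00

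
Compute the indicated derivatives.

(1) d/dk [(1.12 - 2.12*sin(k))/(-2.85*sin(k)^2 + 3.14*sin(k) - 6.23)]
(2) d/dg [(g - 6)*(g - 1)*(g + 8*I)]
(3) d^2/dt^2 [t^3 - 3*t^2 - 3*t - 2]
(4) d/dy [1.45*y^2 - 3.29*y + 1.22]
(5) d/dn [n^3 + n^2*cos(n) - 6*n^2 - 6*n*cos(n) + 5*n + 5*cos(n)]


(1) = (-6.042*sin(k)^2 + 6.384*sin(k) + 9.6908)*cos(k)/(8.1225*sin(k)^4 - 17.898*sin(k)^3 + 45.3706*sin(k)^2 - 39.1244*sin(k) + 38.8129)
(2) = 3*g^2 + g*(-14 + 16*I) + 6 - 56*I
(3) = 6*t - 6
(4) = 2.9*y - 3.29
(5) = -n^2*sin(n) + 3*n^2 + 6*n*sin(n) + 2*n*cos(n) - 12*n - 5*sin(n) - 6*cos(n) + 5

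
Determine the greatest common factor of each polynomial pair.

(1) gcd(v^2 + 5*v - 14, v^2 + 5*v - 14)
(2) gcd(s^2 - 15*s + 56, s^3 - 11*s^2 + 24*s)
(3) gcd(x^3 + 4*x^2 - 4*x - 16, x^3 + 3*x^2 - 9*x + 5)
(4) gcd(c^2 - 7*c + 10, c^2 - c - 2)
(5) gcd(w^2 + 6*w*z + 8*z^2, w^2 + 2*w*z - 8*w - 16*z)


(1) = gcd((v - 2)*(v + 7), (v - 2)*(v + 7)) = v^2 + 5*v - 14
(2) = gcd((s - 8)*(s - 7), s*(s - 8)*(s - 3)) = s - 8
(3) = gcd((x - 2)*(x + 2)*(x + 4), (x - 1)^2*(x + 5)) = 1
(4) = c - 2
(5) = w + 2*z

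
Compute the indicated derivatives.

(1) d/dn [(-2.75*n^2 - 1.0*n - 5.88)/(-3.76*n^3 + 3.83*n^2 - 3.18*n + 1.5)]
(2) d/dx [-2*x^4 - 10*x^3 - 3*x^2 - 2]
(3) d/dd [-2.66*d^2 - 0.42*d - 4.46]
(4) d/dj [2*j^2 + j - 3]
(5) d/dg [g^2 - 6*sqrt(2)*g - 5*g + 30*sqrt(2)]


(1) = (-10.34*n^4 - 7.52*n^3 - 53.7514*n^2 + 36.7908*n - 20.1984)/(14.1376*n^6 - 28.8016*n^5 + 38.5825*n^4 - 35.6388*n^3 + 21.6024*n^2 - 9.54*n + 2.25)
(2) = 2*x*(-4*x^2 - 15*x - 3)
(3) = -5.32*d - 0.42
(4) = 4*j + 1
(5) = 2*g - 6*sqrt(2) - 5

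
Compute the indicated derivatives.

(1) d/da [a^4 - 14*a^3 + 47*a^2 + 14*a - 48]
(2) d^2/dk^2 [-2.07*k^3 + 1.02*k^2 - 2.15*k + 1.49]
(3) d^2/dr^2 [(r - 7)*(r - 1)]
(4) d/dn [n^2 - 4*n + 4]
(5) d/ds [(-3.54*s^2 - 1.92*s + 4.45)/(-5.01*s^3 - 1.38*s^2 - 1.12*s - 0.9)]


(1) = 4*a^3 - 42*a^2 + 94*a + 14
(2) = 2.04 - 12.42*k
(3) = 2
(4) = 2*n - 4
(5) = (-17.7354*s^4 - 19.2384*s^3 + 68.1987*s^2 + 18.654*s + 6.712)/(25.1001*s^6 + 13.8276*s^5 + 13.1268*s^4 + 12.1092*s^3 + 3.7384*s^2 + 2.016*s + 0.81)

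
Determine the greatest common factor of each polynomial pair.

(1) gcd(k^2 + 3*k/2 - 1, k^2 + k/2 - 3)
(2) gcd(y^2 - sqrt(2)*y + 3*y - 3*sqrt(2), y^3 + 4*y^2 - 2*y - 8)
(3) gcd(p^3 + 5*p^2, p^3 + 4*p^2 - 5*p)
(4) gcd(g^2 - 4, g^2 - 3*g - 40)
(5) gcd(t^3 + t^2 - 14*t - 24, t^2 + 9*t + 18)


(1) = k + 2
(2) = y - sqrt(2)
(3) = p^2 + 5*p
(4) = gcd((g - 2)*(g + 2), (g - 8)*(g + 5)) = 1
(5) = t + 3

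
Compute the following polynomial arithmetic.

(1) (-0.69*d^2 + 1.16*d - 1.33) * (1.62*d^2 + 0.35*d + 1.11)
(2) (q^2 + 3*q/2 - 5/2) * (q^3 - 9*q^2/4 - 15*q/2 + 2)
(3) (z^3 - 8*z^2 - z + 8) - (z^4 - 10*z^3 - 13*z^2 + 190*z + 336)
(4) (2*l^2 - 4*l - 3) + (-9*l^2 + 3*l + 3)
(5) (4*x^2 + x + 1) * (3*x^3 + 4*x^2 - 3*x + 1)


(1) = -1.1178*d^4 + 1.6377*d^3 - 2.5145*d^2 + 0.8221*d - 1.4763
(2) = q^5 - 3*q^4/4 - 107*q^3/8 - 29*q^2/8 + 87*q/4 - 5
(3) = -z^4 + 11*z^3 + 5*z^2 - 191*z - 328
(4) = -7*l^2 - l
(5) = 12*x^5 + 19*x^4 - 5*x^3 + 5*x^2 - 2*x + 1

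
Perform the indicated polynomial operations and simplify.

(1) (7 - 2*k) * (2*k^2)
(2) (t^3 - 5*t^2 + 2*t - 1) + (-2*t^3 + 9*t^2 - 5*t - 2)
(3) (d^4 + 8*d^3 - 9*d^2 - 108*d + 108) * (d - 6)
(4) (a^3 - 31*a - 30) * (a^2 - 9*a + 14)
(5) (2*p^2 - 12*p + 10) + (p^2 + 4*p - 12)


(1) = -4*k^3 + 14*k^2
(2) = -t^3 + 4*t^2 - 3*t - 3
(3) = d^5 + 2*d^4 - 57*d^3 - 54*d^2 + 756*d - 648
(4) = a^5 - 9*a^4 - 17*a^3 + 249*a^2 - 164*a - 420
(5) = 3*p^2 - 8*p - 2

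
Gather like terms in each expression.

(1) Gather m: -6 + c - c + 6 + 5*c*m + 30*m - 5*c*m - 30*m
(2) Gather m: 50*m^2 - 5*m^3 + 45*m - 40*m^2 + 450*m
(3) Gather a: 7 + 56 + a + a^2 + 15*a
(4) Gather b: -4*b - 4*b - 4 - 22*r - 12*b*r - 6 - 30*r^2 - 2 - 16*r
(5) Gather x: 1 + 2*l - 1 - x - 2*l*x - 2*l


(1) = 0
(2) = -5*m^3 + 10*m^2 + 495*m
(3) = a^2 + 16*a + 63
(4) = b*(-12*r - 8) - 30*r^2 - 38*r - 12
(5) = x*(-2*l - 1)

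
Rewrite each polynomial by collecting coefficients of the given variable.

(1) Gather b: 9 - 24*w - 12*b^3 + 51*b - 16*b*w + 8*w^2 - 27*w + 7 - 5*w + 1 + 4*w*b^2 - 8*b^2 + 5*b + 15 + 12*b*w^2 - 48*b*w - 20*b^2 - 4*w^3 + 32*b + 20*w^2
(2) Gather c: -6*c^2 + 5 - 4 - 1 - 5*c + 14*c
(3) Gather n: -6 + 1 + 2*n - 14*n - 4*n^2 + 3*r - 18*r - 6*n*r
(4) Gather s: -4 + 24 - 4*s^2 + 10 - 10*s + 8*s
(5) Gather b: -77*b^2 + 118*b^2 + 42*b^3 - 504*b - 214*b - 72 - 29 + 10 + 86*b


(1) = -12*b^3 + b^2*(4*w - 28) + b*(12*w^2 - 64*w + 88) - 4*w^3 + 28*w^2 - 56*w + 32
(2) = -6*c^2 + 9*c
(3) = -4*n^2 + n*(-6*r - 12) - 15*r - 5
(4) = -4*s^2 - 2*s + 30
(5) = 42*b^3 + 41*b^2 - 632*b - 91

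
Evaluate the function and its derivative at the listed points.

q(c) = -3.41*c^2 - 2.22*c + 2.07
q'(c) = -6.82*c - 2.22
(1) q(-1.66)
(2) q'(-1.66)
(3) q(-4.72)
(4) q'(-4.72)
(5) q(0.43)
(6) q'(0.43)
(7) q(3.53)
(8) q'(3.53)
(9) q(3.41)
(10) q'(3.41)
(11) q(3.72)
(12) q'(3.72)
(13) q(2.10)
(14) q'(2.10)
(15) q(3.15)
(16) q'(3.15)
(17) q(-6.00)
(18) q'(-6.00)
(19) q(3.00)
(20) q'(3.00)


(1) = -3.64
(2) = 9.10
(3) = -63.42
(4) = 29.97
(5) = 0.48
(6) = -5.15
(7) = -48.26
(8) = -26.29
(9) = -45.15
(10) = -25.48
(11) = -53.38
(12) = -27.59
(13) = -17.63
(14) = -16.54
(15) = -38.76
(16) = -23.70
(17) = -107.37
(18) = 38.70
(19) = -35.28
(20) = -22.68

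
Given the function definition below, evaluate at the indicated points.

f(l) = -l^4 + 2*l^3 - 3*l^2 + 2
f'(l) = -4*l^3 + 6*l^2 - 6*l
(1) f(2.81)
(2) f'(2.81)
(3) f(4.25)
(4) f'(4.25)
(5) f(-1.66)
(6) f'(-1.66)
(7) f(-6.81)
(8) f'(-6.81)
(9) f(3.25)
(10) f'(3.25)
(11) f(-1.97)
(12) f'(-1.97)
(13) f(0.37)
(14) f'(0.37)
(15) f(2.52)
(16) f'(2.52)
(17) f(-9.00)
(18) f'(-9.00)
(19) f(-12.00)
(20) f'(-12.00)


(1) = -39.66
(2) = -58.24
(3) = -224.91
(4) = -224.19
(5) = -23.01
(6) = 44.79
(7) = -2919.51
(8) = 1582.40
(9) = -72.60
(10) = -93.44
(11) = -39.99
(12) = 65.69
(13) = 1.67
(14) = -1.60
(15) = -25.37
(16) = -41.03
(17) = -8260.00
(18) = 3456.00
(19) = -24622.00
(20) = 7848.00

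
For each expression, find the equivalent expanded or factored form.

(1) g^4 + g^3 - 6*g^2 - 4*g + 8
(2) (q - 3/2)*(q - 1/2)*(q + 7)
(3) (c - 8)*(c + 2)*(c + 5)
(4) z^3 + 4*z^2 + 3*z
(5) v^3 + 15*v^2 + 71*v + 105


(1) = (g - 2)*(g - 1)*(g + 2)^2
(2) = q^3 + 5*q^2 - 53*q/4 + 21/4
(3) = c^3 - c^2 - 46*c - 80
(4) = z*(z + 1)*(z + 3)
(5) = (v + 3)*(v + 5)*(v + 7)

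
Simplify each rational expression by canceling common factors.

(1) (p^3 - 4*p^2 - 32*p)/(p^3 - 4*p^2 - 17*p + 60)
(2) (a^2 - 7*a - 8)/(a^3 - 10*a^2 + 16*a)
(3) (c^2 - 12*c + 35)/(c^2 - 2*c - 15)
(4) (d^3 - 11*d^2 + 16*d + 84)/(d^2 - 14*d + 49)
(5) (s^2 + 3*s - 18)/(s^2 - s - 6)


(1) = (p^2 - 8*p)/(p^2 - 8*p + 15)
(2) = (a + 1)/(a^2 - 2*a)
(3) = (c - 7)/(c + 3)
(4) = (d^2 - 4*d - 12)/(d - 7)
(5) = (s + 6)/(s + 2)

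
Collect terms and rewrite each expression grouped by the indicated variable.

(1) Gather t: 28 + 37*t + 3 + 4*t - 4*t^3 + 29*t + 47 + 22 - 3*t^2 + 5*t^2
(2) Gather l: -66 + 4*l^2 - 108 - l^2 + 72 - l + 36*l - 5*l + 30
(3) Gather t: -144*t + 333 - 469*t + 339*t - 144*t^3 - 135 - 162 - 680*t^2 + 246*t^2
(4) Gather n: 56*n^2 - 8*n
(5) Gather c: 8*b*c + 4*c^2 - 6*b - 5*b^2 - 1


(1) = -4*t^3 + 2*t^2 + 70*t + 100
(2) = 3*l^2 + 30*l - 72
(3) = -144*t^3 - 434*t^2 - 274*t + 36
(4) = 56*n^2 - 8*n
(5) = -5*b^2 + 8*b*c - 6*b + 4*c^2 - 1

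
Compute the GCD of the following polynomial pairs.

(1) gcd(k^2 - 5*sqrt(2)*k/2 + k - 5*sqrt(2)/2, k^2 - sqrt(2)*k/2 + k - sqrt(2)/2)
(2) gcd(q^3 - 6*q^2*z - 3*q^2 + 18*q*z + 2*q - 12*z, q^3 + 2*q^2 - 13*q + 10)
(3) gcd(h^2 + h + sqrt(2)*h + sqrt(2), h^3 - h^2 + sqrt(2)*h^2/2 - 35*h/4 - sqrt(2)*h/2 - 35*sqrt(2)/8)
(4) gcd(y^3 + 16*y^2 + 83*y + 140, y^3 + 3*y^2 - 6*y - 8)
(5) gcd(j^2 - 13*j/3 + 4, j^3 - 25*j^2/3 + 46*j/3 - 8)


(1) = k + 1
(2) = gcd((q - 2)*(q - 1)*(q - 6*z), (q - 2)*(q - 1)*(q + 5)) = q^2 - 3*q + 2
(3) = 1
(4) = gcd((y + 4)*(y + 5)*(y + 7), (y - 2)*(y + 1)*(y + 4)) = y + 4
(5) = gcd((j - 3)*(j - 4/3), (j - 6)*(j - 4/3)*(j - 1)) = j - 4/3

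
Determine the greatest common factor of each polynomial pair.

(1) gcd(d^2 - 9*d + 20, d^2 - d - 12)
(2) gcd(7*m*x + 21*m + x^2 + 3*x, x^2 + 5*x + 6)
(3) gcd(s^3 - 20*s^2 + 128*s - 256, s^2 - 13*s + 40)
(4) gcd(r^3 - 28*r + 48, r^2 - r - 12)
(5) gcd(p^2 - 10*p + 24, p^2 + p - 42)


(1) = gcd((d - 5)*(d - 4), (d - 4)*(d + 3)) = d - 4
(2) = x + 3
(3) = s - 8
(4) = gcd((r - 4)*(r - 2)*(r + 6), (r - 4)*(r + 3)) = r - 4
(5) = p - 6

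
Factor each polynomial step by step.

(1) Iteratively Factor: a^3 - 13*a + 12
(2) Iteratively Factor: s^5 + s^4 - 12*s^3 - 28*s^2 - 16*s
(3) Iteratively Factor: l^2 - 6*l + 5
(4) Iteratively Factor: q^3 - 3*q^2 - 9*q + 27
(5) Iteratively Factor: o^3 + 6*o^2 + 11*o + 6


(1) = (a - 1)*(a^2 + a - 12) = (a - 3)*(a - 1)*(a + 4)
(2) = (s - 4)*(s^4 + 5*s^3 + 8*s^2 + 4*s) = (s - 4)*(s + 2)*(s^3 + 3*s^2 + 2*s) = (s - 4)*(s + 2)^2*(s^2 + s) = s*(s - 4)*(s + 2)^2*(s + 1)
(3) = (l - 1)*(l - 5)
(4) = (q - 3)*(q^2 - 9) = (q - 3)*(q + 3)*(q - 3)
(5) = (o + 2)*(o^2 + 4*o + 3) = (o + 2)*(o + 3)*(o + 1)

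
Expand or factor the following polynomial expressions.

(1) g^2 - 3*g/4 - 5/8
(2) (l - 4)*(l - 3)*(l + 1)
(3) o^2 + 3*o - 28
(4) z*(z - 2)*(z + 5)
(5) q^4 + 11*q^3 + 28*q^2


(1) = (g - 5/4)*(g + 1/2)
(2) = l^3 - 6*l^2 + 5*l + 12
(3) = (o - 4)*(o + 7)
(4) = z^3 + 3*z^2 - 10*z
(5) = q^2*(q + 4)*(q + 7)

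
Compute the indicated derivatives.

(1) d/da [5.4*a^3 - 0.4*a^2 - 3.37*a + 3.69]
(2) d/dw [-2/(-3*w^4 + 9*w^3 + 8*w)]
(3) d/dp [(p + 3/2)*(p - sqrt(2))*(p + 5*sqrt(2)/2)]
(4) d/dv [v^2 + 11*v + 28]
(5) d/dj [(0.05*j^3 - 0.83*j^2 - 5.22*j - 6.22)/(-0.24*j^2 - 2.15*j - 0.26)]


(1) = 16.2*a^2 - 0.8*a - 3.37
(2) = 2*(-12*w^3 + 27*w^2 + 8)/(w^2*(-3*w^3 + 9*w^2 + 8)^2)
(3) = 3*p^2 + 3*p + 3*sqrt(2)*p - 5 + 9*sqrt(2)/4
(4) = 2*v + 11
(5) = (-0.012*j^4 - 0.215*j^3 + 0.4927*j^2 - 2.554*j - 12.0158)/(0.0576*j^4 + 1.032*j^3 + 4.7473*j^2 + 1.118*j + 0.0676)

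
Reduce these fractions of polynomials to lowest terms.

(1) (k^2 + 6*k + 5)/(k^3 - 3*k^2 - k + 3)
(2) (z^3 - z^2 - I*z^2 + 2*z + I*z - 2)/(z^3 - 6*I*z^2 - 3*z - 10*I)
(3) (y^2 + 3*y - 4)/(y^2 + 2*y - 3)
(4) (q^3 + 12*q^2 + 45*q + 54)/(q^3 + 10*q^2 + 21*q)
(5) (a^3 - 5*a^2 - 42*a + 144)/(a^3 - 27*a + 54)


(1) = (k + 5)/(k^2 - 4*k + 3)
(2) = (z - 1)/(z - 5*I)
(3) = (y + 4)/(y + 3)
(4) = (q^2 + 9*q + 18)/(q^2 + 7*q)
(5) = (a - 8)/(a - 3)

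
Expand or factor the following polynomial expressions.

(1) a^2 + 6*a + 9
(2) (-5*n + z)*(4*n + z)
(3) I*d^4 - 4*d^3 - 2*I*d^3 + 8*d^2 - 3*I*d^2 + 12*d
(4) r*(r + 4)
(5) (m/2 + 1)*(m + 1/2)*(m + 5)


(1) = (a + 3)^2
(2) = -20*n^2 - n*z + z^2
(3) = d*(d - 3)*(d + 4*I)*(I*d + I)
(4) = r^2 + 4*r
(5) = m^3/2 + 15*m^2/4 + 27*m/4 + 5/2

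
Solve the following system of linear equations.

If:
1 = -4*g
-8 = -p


Then:
g = -1/4
p = 8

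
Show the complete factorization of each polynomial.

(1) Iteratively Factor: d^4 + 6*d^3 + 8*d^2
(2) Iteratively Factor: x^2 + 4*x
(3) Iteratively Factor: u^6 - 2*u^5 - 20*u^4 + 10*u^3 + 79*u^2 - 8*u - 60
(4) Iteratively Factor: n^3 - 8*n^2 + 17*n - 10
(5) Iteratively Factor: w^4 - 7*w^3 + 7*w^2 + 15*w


(1) = (d)*(d^3 + 6*d^2 + 8*d) = d*(d + 2)*(d^2 + 4*d) = d*(d + 2)*(d + 4)*(d)
(2) = (x + 4)*(x)
(3) = (u + 2)*(u^5 - 4*u^4 - 12*u^3 + 34*u^2 + 11*u - 30) = (u - 5)*(u + 2)*(u^4 + u^3 - 7*u^2 - u + 6) = (u - 5)*(u + 1)*(u + 2)*(u^3 - 7*u + 6) = (u - 5)*(u - 1)*(u + 1)*(u + 2)*(u^2 + u - 6) = (u - 5)*(u - 1)*(u + 1)*(u + 2)*(u + 3)*(u - 2)
(4) = (n - 1)*(n^2 - 7*n + 10) = (n - 5)*(n - 1)*(n - 2)
(5) = (w - 5)*(w^3 - 2*w^2 - 3*w) = w*(w - 5)*(w^2 - 2*w - 3) = w*(w - 5)*(w + 1)*(w - 3)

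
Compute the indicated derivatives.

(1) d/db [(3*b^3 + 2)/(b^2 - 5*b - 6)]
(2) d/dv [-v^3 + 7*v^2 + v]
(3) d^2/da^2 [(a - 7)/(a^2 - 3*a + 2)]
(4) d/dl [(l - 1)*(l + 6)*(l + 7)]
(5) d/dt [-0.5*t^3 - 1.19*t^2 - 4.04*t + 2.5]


(1) = (b^2*(9*b^2 - 45*b - 54) - (2*b - 5)*(3*b^3 + 2))/(-b^2 + 5*b + 6)^2
(2) = -3*v^2 + 14*v + 1
(3) = 2*((10 - 3*a)*(a^2 - 3*a + 2) + (a - 7)*(2*a - 3)^2)/(a^2 - 3*a + 2)^3
(4) = 3*l^2 + 24*l + 29
(5) = -1.5*t^2 - 2.38*t - 4.04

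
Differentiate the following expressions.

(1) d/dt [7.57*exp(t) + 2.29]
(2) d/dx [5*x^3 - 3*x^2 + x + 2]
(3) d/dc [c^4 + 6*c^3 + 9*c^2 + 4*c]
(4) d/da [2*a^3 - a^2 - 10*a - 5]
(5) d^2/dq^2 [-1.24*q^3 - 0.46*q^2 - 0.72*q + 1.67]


(1) = 7.57*exp(t)
(2) = 15*x^2 - 6*x + 1
(3) = 4*c^3 + 18*c^2 + 18*c + 4
(4) = 6*a^2 - 2*a - 10
(5) = -7.44*q - 0.92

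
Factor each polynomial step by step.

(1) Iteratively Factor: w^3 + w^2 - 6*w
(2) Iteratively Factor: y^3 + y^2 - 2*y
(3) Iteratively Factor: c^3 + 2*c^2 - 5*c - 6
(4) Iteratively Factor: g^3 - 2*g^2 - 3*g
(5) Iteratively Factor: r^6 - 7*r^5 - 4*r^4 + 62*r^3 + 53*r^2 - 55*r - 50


(1) = (w)*(w^2 + w - 6) = w*(w + 3)*(w - 2)
(2) = (y + 2)*(y^2 - y) = y*(y + 2)*(y - 1)
(3) = (c + 1)*(c^2 + c - 6) = (c + 1)*(c + 3)*(c - 2)
(4) = (g + 1)*(g^2 - 3*g) = (g - 3)*(g + 1)*(g)
(5) = (r + 1)*(r^5 - 8*r^4 + 4*r^3 + 58*r^2 - 5*r - 50) = (r + 1)^2*(r^4 - 9*r^3 + 13*r^2 + 45*r - 50) = (r - 1)*(r + 1)^2*(r^3 - 8*r^2 + 5*r + 50) = (r - 1)*(r + 1)^2*(r + 2)*(r^2 - 10*r + 25) = (r - 5)*(r - 1)*(r + 1)^2*(r + 2)*(r - 5)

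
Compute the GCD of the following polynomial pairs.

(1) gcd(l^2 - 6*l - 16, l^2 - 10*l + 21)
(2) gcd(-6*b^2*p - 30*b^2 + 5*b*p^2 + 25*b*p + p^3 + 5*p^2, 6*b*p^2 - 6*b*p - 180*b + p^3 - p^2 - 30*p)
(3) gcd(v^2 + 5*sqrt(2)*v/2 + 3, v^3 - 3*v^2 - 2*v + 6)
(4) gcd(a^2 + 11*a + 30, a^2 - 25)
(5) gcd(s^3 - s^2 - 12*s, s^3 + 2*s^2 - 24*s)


(1) = 1
(2) = 6*b*p + 30*b + p^2 + 5*p
(3) = v + sqrt(2)
(4) = a + 5
(5) = gcd(s*(s - 4)*(s + 3), s*(s - 4)*(s + 6)) = s^2 - 4*s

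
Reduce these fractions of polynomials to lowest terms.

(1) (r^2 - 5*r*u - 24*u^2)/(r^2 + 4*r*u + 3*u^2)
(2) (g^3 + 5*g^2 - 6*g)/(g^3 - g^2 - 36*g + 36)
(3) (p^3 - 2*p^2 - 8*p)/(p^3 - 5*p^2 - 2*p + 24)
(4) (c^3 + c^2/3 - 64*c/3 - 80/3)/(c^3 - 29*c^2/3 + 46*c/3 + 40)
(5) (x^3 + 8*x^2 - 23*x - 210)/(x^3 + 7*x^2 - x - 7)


(1) = (r - 8*u)/(r + u)
(2) = g/(g - 6)
(3) = p/(p - 3)
(4) = (c + 4)/(c - 6)
(5) = (x^2 + x - 30)/(x^2 - 1)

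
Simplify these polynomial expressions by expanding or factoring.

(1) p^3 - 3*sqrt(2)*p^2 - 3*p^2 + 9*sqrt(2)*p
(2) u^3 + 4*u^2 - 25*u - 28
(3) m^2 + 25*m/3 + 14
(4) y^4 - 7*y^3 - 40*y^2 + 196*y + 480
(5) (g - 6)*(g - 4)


(1) = p*(p - 3)*(p - 3*sqrt(2))
(2) = (u - 4)*(u + 1)*(u + 7)
(3) = (m + 7/3)*(m + 6)
(4) = (y - 8)*(y - 6)*(y + 2)*(y + 5)
(5) = g^2 - 10*g + 24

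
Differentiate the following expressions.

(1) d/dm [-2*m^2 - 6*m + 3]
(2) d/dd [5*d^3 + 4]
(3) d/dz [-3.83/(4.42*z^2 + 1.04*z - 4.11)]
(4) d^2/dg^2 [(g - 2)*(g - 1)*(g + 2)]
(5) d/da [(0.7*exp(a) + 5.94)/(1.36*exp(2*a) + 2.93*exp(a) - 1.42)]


(1) = -4*m - 6
(2) = 15*d^2
(3) = (33.8572*z + 3.9832)/(4.42*z^2 + 1.04*z - 4.11)^2
(4) = 6*g - 2
(5) = (-(0.7*exp(a) + 5.94)*(2.72*exp(a) + 2.93) + 0.952*exp(2*a) + 2.051*exp(a) - 0.994)*exp(a)/(1.36*exp(2*a) + 2.93*exp(a) - 1.42)^2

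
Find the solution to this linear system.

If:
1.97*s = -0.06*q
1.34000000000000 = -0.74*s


Then:
q = 59.45
s = -1.81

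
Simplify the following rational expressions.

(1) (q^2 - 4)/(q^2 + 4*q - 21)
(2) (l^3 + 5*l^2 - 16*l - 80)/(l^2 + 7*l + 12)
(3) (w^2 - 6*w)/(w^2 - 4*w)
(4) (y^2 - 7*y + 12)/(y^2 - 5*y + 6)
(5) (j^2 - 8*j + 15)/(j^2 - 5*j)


(1) = (q^2 - 4)/(q^2 + 4*q - 21)
(2) = (l^2 + l - 20)/(l + 3)
(3) = (w - 6)/(w - 4)
(4) = (y - 4)/(y - 2)
(5) = (j - 3)/j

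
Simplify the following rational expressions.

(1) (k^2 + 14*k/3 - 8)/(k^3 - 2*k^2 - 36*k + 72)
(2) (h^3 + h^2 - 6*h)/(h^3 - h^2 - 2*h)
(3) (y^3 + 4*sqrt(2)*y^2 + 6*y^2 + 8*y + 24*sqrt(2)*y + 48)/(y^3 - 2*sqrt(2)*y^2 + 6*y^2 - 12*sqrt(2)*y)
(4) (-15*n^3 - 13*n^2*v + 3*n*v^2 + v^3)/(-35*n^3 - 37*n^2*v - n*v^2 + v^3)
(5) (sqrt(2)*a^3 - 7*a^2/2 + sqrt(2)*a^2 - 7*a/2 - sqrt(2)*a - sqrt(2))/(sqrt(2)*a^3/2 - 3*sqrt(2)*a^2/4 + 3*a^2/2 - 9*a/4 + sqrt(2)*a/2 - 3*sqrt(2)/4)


(1) = (3*k - 4)/(3*k^2 - 24*k + 36)
(2) = (h + 3)/(h + 1)
(3) = (y^2 + 4*sqrt(2)*y + 8)/(y^2 - 2*sqrt(2)*y)
(4) = (-3*n + v)/(-7*n + v)
(5) = (8*sqrt(2)*a^3 + a^2*(-28 + 8*sqrt(2)) + a*(-28 - 8*sqrt(2)) - 8*sqrt(2))/(4*sqrt(2)*a^3 + a^2*(12 - 6*sqrt(2)) + a*(-18 + 4*sqrt(2)) - 6*sqrt(2))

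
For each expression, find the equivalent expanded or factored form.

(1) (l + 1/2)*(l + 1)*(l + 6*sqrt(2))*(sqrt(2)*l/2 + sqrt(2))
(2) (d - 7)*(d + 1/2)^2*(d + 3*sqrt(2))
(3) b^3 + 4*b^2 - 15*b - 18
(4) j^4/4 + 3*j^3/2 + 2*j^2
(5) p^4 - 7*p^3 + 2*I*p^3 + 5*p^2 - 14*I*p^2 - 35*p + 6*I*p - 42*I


(1) = sqrt(2)*l^4/2 + 7*sqrt(2)*l^3/4 + 6*l^3 + 7*sqrt(2)*l^2/4 + 21*l^2 + sqrt(2)*l/2 + 21*l + 6
(2) = d^4 - 6*d^3 + 3*sqrt(2)*d^3 - 18*sqrt(2)*d^2 - 27*d^2/4 - 81*sqrt(2)*d/4 - 7*d/4 - 21*sqrt(2)/4
(3) = (b - 3)*(b + 1)*(b + 6)
(4) = j^2*(j/4 + 1/2)*(j + 4)
(5) = (p - 7)*(p - 2*I)*(p + I)*(p + 3*I)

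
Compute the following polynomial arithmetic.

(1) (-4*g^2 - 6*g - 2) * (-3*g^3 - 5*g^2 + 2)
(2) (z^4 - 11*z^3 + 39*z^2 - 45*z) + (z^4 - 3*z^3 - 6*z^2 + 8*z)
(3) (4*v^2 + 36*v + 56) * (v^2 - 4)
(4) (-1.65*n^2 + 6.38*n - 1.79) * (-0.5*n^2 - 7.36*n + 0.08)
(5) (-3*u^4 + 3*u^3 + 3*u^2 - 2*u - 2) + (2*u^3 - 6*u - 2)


(1) = 12*g^5 + 38*g^4 + 36*g^3 + 2*g^2 - 12*g - 4
(2) = 2*z^4 - 14*z^3 + 33*z^2 - 37*z
(3) = 4*v^4 + 36*v^3 + 40*v^2 - 144*v - 224
(4) = 0.825*n^4 + 8.954*n^3 - 46.1938*n^2 + 13.6848*n - 0.1432
(5) = -3*u^4 + 5*u^3 + 3*u^2 - 8*u - 4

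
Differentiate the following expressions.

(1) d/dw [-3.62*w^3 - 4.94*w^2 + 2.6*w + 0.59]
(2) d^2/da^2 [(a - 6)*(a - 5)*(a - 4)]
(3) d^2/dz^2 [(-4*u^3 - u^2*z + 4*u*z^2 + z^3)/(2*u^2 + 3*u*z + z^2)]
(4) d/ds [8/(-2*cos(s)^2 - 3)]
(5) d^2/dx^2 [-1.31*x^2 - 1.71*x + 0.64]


(1) = -10.86*w^2 - 9.88*w + 2.6
(2) = 6*a - 30
(3) = -12*u^2/(8*u^3 + 12*u^2*z + 6*u*z^2 + z^3)
(4) = -16*sin(2*s)/(cos(2*s) + 4)^2
(5) = -2.62000000000000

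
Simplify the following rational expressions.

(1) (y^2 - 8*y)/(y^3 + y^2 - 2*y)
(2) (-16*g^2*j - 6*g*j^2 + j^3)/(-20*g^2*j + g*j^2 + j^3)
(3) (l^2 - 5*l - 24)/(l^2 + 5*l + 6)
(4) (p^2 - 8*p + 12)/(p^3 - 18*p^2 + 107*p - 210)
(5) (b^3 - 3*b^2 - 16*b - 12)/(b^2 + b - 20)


(1) = (y - 8)/(y^2 + y - 2)
(2) = (16*g^2 + 6*g*j - j^2)/(20*g^2 - g*j - j^2)
(3) = (l - 8)/(l + 2)
(4) = (p - 2)/(p^2 - 12*p + 35)
(5) = (b^3 - 3*b^2 - 16*b - 12)/(b^2 + b - 20)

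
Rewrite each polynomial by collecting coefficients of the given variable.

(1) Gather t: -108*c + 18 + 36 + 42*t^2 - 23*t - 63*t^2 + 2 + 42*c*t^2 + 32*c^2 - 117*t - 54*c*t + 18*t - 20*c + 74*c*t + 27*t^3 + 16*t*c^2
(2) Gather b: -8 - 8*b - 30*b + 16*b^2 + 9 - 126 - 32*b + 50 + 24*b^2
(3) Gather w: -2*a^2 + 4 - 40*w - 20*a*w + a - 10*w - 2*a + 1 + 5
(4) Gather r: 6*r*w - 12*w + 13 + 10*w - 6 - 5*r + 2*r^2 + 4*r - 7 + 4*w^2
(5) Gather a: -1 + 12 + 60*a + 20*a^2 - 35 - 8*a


(1) = 32*c^2 - 128*c + 27*t^3 + t^2*(42*c - 21) + t*(16*c^2 + 20*c - 122) + 56
(2) = 40*b^2 - 70*b - 75
(3) = -2*a^2 - a + w*(-20*a - 50) + 10
(4) = 2*r^2 + r*(6*w - 1) + 4*w^2 - 2*w
(5) = 20*a^2 + 52*a - 24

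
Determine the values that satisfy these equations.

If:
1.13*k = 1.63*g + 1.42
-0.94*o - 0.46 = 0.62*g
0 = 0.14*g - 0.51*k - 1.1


Then:
g = -2.92
k = -2.96
o = 1.44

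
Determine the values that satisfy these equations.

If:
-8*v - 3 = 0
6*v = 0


Then:
No Solution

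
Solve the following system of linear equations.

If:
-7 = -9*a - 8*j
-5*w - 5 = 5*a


Then:
a = -w - 1
j = 9*w/8 + 2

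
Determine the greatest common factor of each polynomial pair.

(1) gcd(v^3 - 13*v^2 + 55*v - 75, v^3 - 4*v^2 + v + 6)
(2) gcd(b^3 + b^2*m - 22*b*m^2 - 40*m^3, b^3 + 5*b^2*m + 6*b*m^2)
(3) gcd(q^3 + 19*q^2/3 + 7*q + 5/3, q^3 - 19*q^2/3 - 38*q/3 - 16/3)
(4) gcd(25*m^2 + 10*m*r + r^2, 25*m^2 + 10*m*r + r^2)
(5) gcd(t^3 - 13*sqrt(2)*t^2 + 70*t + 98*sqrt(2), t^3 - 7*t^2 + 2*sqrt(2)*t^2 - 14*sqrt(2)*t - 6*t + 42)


(1) = v - 3
(2) = b + 2*m
(3) = q + 1
(4) = 25*m^2 + 10*m*r + r^2
(5) = 1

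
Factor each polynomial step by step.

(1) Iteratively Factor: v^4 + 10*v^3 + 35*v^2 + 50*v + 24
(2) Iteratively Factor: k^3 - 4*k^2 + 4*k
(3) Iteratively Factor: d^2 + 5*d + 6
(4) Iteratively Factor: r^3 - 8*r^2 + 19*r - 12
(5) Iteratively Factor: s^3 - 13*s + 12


(1) = (v + 3)*(v^3 + 7*v^2 + 14*v + 8) = (v + 2)*(v + 3)*(v^2 + 5*v + 4) = (v + 1)*(v + 2)*(v + 3)*(v + 4)
(2) = (k - 2)*(k^2 - 2*k) = k*(k - 2)*(k - 2)
(3) = (d + 3)*(d + 2)
(4) = (r - 4)*(r^2 - 4*r + 3) = (r - 4)*(r - 1)*(r - 3)
(5) = (s - 1)*(s^2 + s - 12) = (s - 3)*(s - 1)*(s + 4)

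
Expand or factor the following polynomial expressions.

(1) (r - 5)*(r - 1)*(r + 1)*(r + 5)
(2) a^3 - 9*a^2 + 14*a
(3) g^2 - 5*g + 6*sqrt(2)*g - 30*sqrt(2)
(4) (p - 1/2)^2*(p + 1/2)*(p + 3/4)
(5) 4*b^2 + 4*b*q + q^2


(1) = r^4 - 26*r^2 + 25
(2) = a*(a - 7)*(a - 2)
(3) = (g - 5)*(g + 6*sqrt(2))
(4) = p^4 + p^3/4 - 5*p^2/8 - p/16 + 3/32
(5) = (2*b + q)^2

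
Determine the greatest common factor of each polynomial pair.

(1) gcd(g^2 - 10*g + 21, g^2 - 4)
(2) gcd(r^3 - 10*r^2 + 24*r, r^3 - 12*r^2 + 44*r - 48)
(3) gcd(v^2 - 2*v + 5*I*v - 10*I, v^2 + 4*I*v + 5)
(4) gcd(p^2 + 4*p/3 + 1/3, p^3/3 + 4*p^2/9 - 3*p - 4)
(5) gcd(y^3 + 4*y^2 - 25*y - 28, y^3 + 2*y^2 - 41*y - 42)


(1) = gcd((g - 7)*(g - 3), (g - 2)*(g + 2)) = 1
(2) = gcd(r*(r - 6)*(r - 4), (r - 6)*(r - 4)*(r - 2)) = r^2 - 10*r + 24
(3) = gcd((v - 2)*(v + 5*I), (v - I)*(v + 5*I)) = v + 5*I
(4) = gcd((p + 1/3)*(p + 1), (p/3 + 1)*(p - 3)*(p + 4/3)) = 1
(5) = y^2 + 8*y + 7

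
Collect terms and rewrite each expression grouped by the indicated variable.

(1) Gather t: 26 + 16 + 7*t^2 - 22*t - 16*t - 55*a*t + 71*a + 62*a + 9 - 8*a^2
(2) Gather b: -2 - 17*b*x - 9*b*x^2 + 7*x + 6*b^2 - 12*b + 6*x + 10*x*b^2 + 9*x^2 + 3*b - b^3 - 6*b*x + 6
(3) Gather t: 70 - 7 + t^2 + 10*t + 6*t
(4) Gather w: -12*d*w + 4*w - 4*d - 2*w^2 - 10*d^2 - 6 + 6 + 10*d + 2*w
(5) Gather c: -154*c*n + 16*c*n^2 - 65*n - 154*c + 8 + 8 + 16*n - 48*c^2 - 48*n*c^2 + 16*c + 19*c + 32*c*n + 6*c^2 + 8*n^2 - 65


(1) = -8*a^2 + 133*a + 7*t^2 + t*(-55*a - 38) + 51
(2) = -b^3 + b^2*(10*x + 6) + b*(-9*x^2 - 23*x - 9) + 9*x^2 + 13*x + 4
(3) = t^2 + 16*t + 63
(4) = -10*d^2 + 6*d - 2*w^2 + w*(6 - 12*d)
(5) = c^2*(-48*n - 42) + c*(16*n^2 - 122*n - 119) + 8*n^2 - 49*n - 49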